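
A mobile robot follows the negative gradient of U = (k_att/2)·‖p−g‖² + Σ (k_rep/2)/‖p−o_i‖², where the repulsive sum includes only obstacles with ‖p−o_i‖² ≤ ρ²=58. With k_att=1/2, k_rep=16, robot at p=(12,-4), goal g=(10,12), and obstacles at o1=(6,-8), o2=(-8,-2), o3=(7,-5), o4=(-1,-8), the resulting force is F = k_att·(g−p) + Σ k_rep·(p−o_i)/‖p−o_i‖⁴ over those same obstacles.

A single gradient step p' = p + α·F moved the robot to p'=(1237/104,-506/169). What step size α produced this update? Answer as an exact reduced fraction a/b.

α = 1/8

F_att = 1/2·(g−p) = 1/2·(-2,16) = (-1.0000,8.0000)
o1: d²=52 ≤ ρ²=58; F_rep = 16·(6,4)/52² = (0.0355,0.0237)
o2: d²=404 > ρ²=58 → inactive
o3: d²=26 ≤ ρ²=58; F_rep = 16·(5,1)/26² = (0.1183,0.0237)
o4: d²=185 > ρ²=58 → inactive
F = F_att + ΣF_rep = (-0.8462,8.0473)
Δp = p'−p = (-0.1058,1.0059); α = Δx/Fx = (-11/104) / (-11/13) = 1/8
check: Δy/Fy = (170/169) / (1360/169) = 1/8 ✓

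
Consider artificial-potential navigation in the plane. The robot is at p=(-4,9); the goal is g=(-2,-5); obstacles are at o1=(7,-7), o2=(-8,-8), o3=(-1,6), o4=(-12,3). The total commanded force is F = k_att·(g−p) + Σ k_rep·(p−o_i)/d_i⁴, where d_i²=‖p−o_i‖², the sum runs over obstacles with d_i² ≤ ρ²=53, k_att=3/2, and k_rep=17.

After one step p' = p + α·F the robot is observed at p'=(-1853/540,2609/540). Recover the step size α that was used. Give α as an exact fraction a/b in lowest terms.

F_att = 3/2·(g−p) = 3/2·(2,-14) = (3.0000,-21.0000)
o1: d²=377 > ρ²=53 → inactive
o2: d²=305 > ρ²=53 → inactive
o3: d²=18 ≤ ρ²=53; F_rep = 17·(-3,3)/18² = (-0.1574,0.1574)
o4: d²=100 > ρ²=53 → inactive
F = F_att + ΣF_rep = (2.8426,-20.8426)
Δp = p'−p = (0.5685,-4.1685); α = Δx/Fx = (307/540) / (307/108) = 1/5
check: Δy/Fy = (-2251/540) / (-2251/108) = 1/5 ✓

α = 1/5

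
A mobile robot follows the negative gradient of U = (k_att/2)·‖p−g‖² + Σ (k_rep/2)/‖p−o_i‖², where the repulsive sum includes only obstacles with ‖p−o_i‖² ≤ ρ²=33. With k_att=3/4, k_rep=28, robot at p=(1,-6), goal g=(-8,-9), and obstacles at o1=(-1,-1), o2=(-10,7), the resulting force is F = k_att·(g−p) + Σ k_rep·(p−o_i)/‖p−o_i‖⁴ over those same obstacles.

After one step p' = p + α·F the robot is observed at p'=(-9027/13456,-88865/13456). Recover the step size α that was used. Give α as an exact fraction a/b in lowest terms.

α = 1/4

F_att = 3/4·(g−p) = 3/4·(-9,-3) = (-6.7500,-2.2500)
o1: d²=29 ≤ ρ²=33; F_rep = 28·(2,-5)/29² = (0.0666,-0.1665)
o2: d²=290 > ρ²=33 → inactive
F = F_att + ΣF_rep = (-6.6834,-2.4165)
Δp = p'−p = (-1.6709,-0.6041); α = Δx/Fx = (-22483/13456) / (-22483/3364) = 1/4
check: Δy/Fy = (-8129/13456) / (-8129/3364) = 1/4 ✓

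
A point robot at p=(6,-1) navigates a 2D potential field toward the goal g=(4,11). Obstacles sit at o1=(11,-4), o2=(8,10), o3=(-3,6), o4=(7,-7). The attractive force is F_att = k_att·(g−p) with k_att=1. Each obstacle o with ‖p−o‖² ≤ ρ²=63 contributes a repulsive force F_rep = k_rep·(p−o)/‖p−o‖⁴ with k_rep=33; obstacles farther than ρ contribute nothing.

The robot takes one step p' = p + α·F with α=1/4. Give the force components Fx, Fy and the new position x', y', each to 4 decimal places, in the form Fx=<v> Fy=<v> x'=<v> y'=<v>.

F_att = 1·(g−p) = 1·(-2,12) = (-2.0000,12.0000)
o1: d²=34 ≤ ρ²=63; F_rep = 33·(-5,3)/34² = (-0.1427,0.0856)
o2: d²=125 > ρ²=63 → inactive
o3: d²=130 > ρ²=63 → inactive
o4: d²=37 ≤ ρ²=63; F_rep = 33·(-1,6)/37² = (-0.0241,0.1446)
F = F_att + ΣF_rep = (-2.1668,12.2303)
p' = p + 1/4·F = (5.4583,2.0576)

Fx=-2.1668 Fy=12.2303 x'=5.4583 y'=2.0576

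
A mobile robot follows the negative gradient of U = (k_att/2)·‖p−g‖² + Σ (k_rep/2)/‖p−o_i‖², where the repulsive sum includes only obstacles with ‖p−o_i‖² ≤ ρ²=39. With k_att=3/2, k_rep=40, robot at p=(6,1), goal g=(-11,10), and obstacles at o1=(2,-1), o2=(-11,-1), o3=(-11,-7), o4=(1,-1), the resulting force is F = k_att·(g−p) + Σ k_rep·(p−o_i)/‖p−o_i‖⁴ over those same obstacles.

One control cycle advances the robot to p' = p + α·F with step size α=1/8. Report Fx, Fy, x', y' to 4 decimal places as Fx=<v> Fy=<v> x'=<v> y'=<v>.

F_att = 3/2·(g−p) = 3/2·(-17,9) = (-25.5000,13.5000)
o1: d²=20 ≤ ρ²=39; F_rep = 40·(4,2)/20² = (0.4000,0.2000)
o2: d²=293 > ρ²=39 → inactive
o3: d²=353 > ρ²=39 → inactive
o4: d²=29 ≤ ρ²=39; F_rep = 40·(5,2)/29² = (0.2378,0.0951)
F = F_att + ΣF_rep = (-24.8622,13.7951)
p' = p + 1/8·F = (2.8922,2.7244)

Fx=-24.8622 Fy=13.7951 x'=2.8922 y'=2.7244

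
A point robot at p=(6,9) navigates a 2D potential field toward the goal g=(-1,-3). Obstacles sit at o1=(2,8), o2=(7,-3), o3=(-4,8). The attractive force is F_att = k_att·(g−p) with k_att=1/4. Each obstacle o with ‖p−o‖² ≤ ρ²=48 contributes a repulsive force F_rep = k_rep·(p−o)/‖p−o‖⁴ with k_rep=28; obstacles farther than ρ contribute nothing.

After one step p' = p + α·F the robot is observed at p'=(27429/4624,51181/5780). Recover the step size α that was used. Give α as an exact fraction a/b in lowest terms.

α = 1/20

F_att = 1/4·(g−p) = 1/4·(-7,-12) = (-1.7500,-3.0000)
o1: d²=17 ≤ ρ²=48; F_rep = 28·(4,1)/17² = (0.3875,0.0969)
o2: d²=145 > ρ²=48 → inactive
o3: d²=101 > ρ²=48 → inactive
F = F_att + ΣF_rep = (-1.3625,-2.9031)
Δp = p'−p = (-0.0681,-0.1452); α = Δx/Fx = (-315/4624) / (-1575/1156) = 1/20
check: Δy/Fy = (-839/5780) / (-839/289) = 1/20 ✓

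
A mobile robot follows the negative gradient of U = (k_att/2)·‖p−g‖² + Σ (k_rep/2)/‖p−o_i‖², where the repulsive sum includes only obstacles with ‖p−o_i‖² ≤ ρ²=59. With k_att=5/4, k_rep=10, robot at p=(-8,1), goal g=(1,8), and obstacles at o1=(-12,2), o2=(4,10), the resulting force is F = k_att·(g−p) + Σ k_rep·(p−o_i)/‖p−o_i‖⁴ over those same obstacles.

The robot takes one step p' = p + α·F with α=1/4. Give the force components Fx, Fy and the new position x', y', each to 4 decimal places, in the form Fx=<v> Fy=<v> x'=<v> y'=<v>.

F_att = 5/4·(g−p) = 5/4·(9,7) = (11.2500,8.7500)
o1: d²=17 ≤ ρ²=59; F_rep = 10·(4,-1)/17² = (0.1384,-0.0346)
o2: d²=225 > ρ²=59 → inactive
F = F_att + ΣF_rep = (11.3884,8.7154)
p' = p + 1/4·F = (-5.1529,3.1788)

Fx=11.3884 Fy=8.7154 x'=-5.1529 y'=3.1788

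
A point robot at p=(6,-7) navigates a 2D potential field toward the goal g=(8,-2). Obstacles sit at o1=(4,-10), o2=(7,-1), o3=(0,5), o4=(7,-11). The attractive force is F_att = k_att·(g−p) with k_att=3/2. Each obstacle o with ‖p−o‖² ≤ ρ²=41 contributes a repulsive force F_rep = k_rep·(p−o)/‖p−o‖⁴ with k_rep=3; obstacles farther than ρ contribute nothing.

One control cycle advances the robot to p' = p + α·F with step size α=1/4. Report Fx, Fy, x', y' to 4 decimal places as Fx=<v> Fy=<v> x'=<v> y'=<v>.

F_att = 3/2·(g−p) = 3/2·(2,5) = (3.0000,7.5000)
o1: d²=13 ≤ ρ²=41; F_rep = 3·(2,3)/13² = (0.0355,0.0533)
o2: d²=37 ≤ ρ²=41; F_rep = 3·(-1,-6)/37² = (-0.0022,-0.0131)
o3: d²=180 > ρ²=41 → inactive
o4: d²=17 ≤ ρ²=41; F_rep = 3·(-1,4)/17² = (-0.0104,0.0415)
F = F_att + ΣF_rep = (3.0229,7.5816)
p' = p + 1/4·F = (6.7557,-5.1046)

Fx=3.0229 Fy=7.5816 x'=6.7557 y'=-5.1046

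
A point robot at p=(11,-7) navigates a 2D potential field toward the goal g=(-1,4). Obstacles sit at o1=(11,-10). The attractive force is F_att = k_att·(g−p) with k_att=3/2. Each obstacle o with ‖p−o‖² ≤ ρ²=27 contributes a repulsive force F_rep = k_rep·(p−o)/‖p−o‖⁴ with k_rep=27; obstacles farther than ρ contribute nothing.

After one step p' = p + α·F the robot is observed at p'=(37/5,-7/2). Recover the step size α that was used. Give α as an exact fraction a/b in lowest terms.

F_att = 3/2·(g−p) = 3/2·(-12,11) = (-18.0000,16.5000)
o1: d²=9 ≤ ρ²=27; F_rep = 27·(0,3)/9² = (0.0000,1.0000)
F = F_att + ΣF_rep = (-18.0000,17.5000)
Δp = p'−p = (-3.6000,3.5000); α = Δx/Fx = (-18/5) / (-18) = 1/5
check: Δy/Fy = (7/2) / (35/2) = 1/5 ✓

α = 1/5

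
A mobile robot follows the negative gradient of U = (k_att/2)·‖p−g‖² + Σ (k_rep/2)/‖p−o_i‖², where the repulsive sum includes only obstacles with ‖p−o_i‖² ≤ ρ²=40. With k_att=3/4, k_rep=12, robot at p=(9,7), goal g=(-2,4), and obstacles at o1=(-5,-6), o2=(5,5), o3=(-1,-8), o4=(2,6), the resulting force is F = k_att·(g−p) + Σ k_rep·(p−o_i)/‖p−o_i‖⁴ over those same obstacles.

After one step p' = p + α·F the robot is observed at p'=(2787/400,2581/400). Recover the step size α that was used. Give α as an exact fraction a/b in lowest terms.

α = 1/4

F_att = 3/4·(g−p) = 3/4·(-11,-3) = (-8.2500,-2.2500)
o1: d²=365 > ρ²=40 → inactive
o2: d²=20 ≤ ρ²=40; F_rep = 12·(4,2)/20² = (0.1200,0.0600)
o3: d²=325 > ρ²=40 → inactive
o4: d²=50 > ρ²=40 → inactive
F = F_att + ΣF_rep = (-8.1300,-2.1900)
Δp = p'−p = (-2.0325,-0.5475); α = Δx/Fx = (-813/400) / (-813/100) = 1/4
check: Δy/Fy = (-219/400) / (-219/100) = 1/4 ✓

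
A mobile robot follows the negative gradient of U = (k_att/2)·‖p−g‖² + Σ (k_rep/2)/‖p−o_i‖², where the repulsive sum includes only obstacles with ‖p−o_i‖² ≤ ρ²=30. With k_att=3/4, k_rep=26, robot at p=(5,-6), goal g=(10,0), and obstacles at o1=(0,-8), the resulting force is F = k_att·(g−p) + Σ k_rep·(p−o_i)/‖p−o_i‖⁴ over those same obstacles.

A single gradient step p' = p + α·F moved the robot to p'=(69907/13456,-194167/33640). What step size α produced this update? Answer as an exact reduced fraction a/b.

F_att = 3/4·(g−p) = 3/4·(5,6) = (3.7500,4.5000)
o1: d²=29 ≤ ρ²=30; F_rep = 26·(5,2)/29² = (0.1546,0.0618)
F = F_att + ΣF_rep = (3.9046,4.5618)
Δp = p'−p = (0.1952,0.2281); α = Δx/Fx = (2627/13456) / (13135/3364) = 1/20
check: Δy/Fy = (7673/33640) / (7673/1682) = 1/20 ✓

α = 1/20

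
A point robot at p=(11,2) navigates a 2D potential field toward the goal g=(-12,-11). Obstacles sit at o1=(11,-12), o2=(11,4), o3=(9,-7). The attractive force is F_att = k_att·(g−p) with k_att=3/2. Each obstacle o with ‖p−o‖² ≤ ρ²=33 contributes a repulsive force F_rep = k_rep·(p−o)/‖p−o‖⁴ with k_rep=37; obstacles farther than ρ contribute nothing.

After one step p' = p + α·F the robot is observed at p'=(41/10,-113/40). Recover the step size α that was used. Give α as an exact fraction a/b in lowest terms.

F_att = 3/2·(g−p) = 3/2·(-23,-13) = (-34.5000,-19.5000)
o1: d²=196 > ρ²=33 → inactive
o2: d²=4 ≤ ρ²=33; F_rep = 37·(0,-2)/4² = (0.0000,-4.6250)
o3: d²=85 > ρ²=33 → inactive
F = F_att + ΣF_rep = (-34.5000,-24.1250)
Δp = p'−p = (-6.9000,-4.8250); α = Δx/Fx = (-69/10) / (-69/2) = 1/5
check: Δy/Fy = (-193/40) / (-193/8) = 1/5 ✓

α = 1/5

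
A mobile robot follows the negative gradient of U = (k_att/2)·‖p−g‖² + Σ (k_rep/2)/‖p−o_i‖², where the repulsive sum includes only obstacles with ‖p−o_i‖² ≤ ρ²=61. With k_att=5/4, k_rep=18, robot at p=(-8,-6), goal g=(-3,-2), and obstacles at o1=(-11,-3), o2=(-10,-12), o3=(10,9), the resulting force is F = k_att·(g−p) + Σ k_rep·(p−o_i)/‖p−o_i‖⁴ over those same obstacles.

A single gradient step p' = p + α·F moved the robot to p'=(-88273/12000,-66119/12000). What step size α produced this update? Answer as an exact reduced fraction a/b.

F_att = 5/4·(g−p) = 5/4·(5,4) = (6.2500,5.0000)
o1: d²=18 ≤ ρ²=61; F_rep = 18·(3,-3)/18² = (0.1667,-0.1667)
o2: d²=40 ≤ ρ²=61; F_rep = 18·(2,6)/40² = (0.0225,0.0675)
o3: d²=549 > ρ²=61 → inactive
F = F_att + ΣF_rep = (6.4392,4.9008)
Δp = p'−p = (0.6439,0.4901); α = Δx/Fx = (7727/12000) / (7727/1200) = 1/10
check: Δy/Fy = (5881/12000) / (5881/1200) = 1/10 ✓

α = 1/10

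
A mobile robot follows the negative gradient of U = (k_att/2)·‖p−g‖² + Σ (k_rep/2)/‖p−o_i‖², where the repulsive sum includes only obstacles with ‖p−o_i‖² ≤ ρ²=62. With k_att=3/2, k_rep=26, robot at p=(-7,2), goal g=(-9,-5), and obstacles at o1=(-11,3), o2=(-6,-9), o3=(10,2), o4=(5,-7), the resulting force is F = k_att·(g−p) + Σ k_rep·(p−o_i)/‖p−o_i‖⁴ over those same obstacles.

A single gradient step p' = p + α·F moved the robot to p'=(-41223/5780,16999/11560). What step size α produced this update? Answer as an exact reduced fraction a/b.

F_att = 3/2·(g−p) = 3/2·(-2,-7) = (-3.0000,-10.5000)
o1: d²=17 ≤ ρ²=62; F_rep = 26·(4,-1)/17² = (0.3599,-0.0900)
o2: d²=122 > ρ²=62 → inactive
o3: d²=289 > ρ²=62 → inactive
o4: d²=225 > ρ²=62 → inactive
F = F_att + ΣF_rep = (-2.6401,-10.5900)
Δp = p'−p = (-0.1320,-0.5295); α = Δx/Fx = (-763/5780) / (-763/289) = 1/20
check: Δy/Fy = (-6121/11560) / (-6121/578) = 1/20 ✓

α = 1/20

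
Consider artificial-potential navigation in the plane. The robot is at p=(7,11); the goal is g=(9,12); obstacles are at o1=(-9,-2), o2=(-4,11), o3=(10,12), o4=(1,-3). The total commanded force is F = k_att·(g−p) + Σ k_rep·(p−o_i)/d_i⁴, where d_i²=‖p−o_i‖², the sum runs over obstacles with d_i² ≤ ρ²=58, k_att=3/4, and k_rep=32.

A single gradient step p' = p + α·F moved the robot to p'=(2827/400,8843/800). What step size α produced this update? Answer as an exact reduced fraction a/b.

F_att = 3/4·(g−p) = 3/4·(2,1) = (1.5000,0.7500)
o1: d²=425 > ρ²=58 → inactive
o2: d²=121 > ρ²=58 → inactive
o3: d²=10 ≤ ρ²=58; F_rep = 32·(-3,-1)/10² = (-0.9600,-0.3200)
o4: d²=232 > ρ²=58 → inactive
F = F_att + ΣF_rep = (0.5400,0.4300)
Δp = p'−p = (0.0675,0.0537); α = Δx/Fx = (27/400) / (27/50) = 1/8
check: Δy/Fy = (43/800) / (43/100) = 1/8 ✓

α = 1/8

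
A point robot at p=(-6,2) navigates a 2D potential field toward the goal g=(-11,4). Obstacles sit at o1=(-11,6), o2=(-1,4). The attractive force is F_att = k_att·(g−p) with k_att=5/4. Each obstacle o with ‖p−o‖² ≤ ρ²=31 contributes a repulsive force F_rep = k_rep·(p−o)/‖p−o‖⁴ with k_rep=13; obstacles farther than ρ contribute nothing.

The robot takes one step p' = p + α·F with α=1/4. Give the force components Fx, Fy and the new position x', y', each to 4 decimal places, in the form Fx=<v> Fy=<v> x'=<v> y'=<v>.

Fx=-6.3273 Fy=2.4691 x'=-7.5818 y'=2.6173

F_att = 5/4·(g−p) = 5/4·(-5,2) = (-6.2500,2.5000)
o1: d²=41 > ρ²=31 → inactive
o2: d²=29 ≤ ρ²=31; F_rep = 13·(-5,-2)/29² = (-0.0773,-0.0309)
F = F_att + ΣF_rep = (-6.3273,2.4691)
p' = p + 1/4·F = (-7.5818,2.6173)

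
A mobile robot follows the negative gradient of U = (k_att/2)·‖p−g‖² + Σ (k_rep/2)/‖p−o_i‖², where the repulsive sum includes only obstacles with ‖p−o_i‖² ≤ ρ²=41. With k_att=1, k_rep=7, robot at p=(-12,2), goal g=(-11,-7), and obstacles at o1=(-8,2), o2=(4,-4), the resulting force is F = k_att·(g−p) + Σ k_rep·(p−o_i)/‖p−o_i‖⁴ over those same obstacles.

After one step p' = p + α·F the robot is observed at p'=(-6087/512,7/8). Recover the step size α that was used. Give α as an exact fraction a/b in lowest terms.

α = 1/8

F_att = 1·(g−p) = 1·(1,-9) = (1.0000,-9.0000)
o1: d²=16 ≤ ρ²=41; F_rep = 7·(-4,0)/16² = (-0.1094,0.0000)
o2: d²=292 > ρ²=41 → inactive
F = F_att + ΣF_rep = (0.8906,-9.0000)
Δp = p'−p = (0.1113,-1.1250); α = Δx/Fx = (57/512) / (57/64) = 1/8
check: Δy/Fy = (-9/8) / (-9) = 1/8 ✓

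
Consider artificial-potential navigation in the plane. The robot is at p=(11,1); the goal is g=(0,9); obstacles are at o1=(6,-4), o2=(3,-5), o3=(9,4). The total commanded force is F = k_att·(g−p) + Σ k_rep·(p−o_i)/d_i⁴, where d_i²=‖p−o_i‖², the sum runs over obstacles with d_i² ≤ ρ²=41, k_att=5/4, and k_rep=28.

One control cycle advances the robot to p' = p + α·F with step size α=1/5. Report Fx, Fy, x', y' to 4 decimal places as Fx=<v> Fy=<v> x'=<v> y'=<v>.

F_att = 5/4·(g−p) = 5/4·(-11,8) = (-13.7500,10.0000)
o1: d²=50 > ρ²=41 → inactive
o2: d²=100 > ρ²=41 → inactive
o3: d²=13 ≤ ρ²=41; F_rep = 28·(2,-3)/13² = (0.3314,-0.4970)
F = F_att + ΣF_rep = (-13.4186,9.5030)
p' = p + 1/5·F = (8.3163,2.9006)

Fx=-13.4186 Fy=9.5030 x'=8.3163 y'=2.9006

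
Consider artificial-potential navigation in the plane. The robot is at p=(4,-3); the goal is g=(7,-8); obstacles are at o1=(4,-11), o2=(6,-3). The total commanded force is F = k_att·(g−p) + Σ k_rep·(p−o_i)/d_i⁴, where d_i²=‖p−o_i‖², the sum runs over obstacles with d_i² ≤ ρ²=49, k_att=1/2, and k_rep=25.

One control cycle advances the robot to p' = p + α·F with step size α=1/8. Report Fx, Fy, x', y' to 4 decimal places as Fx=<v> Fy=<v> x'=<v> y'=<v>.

Fx=-1.6250 Fy=-2.5000 x'=3.7969 y'=-3.3125

F_att = 1/2·(g−p) = 1/2·(3,-5) = (1.5000,-2.5000)
o1: d²=64 > ρ²=49 → inactive
o2: d²=4 ≤ ρ²=49; F_rep = 25·(-2,0)/4² = (-3.1250,0.0000)
F = F_att + ΣF_rep = (-1.6250,-2.5000)
p' = p + 1/8·F = (3.7969,-3.3125)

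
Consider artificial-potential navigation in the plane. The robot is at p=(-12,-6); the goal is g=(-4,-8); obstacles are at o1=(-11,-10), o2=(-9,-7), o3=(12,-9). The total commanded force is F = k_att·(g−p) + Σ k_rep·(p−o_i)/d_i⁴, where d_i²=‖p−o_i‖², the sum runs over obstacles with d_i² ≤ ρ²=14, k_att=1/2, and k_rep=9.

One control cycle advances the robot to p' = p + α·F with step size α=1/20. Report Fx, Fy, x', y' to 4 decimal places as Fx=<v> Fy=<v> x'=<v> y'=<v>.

F_att = 1/2·(g−p) = 1/2·(8,-2) = (4.0000,-1.0000)
o1: d²=17 > ρ²=14 → inactive
o2: d²=10 ≤ ρ²=14; F_rep = 9·(-3,1)/10² = (-0.2700,0.0900)
o3: d²=585 > ρ²=14 → inactive
F = F_att + ΣF_rep = (3.7300,-0.9100)
p' = p + 1/20·F = (-11.8135,-6.0455)

Fx=3.7300 Fy=-0.9100 x'=-11.8135 y'=-6.0455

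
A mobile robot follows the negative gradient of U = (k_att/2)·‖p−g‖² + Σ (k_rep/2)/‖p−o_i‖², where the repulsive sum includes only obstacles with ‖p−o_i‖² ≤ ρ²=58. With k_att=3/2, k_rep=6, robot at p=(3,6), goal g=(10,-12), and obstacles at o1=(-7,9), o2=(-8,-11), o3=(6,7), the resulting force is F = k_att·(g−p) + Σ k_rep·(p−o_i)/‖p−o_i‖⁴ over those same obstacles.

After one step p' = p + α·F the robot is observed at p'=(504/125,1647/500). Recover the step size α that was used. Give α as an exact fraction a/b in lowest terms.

F_att = 3/2·(g−p) = 3/2·(7,-18) = (10.5000,-27.0000)
o1: d²=109 > ρ²=58 → inactive
o2: d²=410 > ρ²=58 → inactive
o3: d²=10 ≤ ρ²=58; F_rep = 6·(-3,-1)/10² = (-0.1800,-0.0600)
F = F_att + ΣF_rep = (10.3200,-27.0600)
Δp = p'−p = (1.0320,-2.7060); α = Δx/Fx = (129/125) / (258/25) = 1/10
check: Δy/Fy = (-1353/500) / (-1353/50) = 1/10 ✓

α = 1/10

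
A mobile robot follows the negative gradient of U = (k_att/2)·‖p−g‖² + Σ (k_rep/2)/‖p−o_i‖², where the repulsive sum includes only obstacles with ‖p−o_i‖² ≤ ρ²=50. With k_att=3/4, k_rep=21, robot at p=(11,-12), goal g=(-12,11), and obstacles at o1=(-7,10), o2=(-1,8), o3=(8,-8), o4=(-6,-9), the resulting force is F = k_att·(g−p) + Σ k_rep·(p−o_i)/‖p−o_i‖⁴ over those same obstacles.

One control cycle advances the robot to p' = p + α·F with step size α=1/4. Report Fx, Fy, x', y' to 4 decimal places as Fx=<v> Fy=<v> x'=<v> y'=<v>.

Fx=-17.1492 Fy=17.1156 x'=6.7127 y'=-7.7211

F_att = 3/4·(g−p) = 3/4·(-23,23) = (-17.2500,17.2500)
o1: d²=808 > ρ²=50 → inactive
o2: d²=544 > ρ²=50 → inactive
o3: d²=25 ≤ ρ²=50; F_rep = 21·(3,-4)/25² = (0.1008,-0.1344)
o4: d²=298 > ρ²=50 → inactive
F = F_att + ΣF_rep = (-17.1492,17.1156)
p' = p + 1/4·F = (6.7127,-7.7211)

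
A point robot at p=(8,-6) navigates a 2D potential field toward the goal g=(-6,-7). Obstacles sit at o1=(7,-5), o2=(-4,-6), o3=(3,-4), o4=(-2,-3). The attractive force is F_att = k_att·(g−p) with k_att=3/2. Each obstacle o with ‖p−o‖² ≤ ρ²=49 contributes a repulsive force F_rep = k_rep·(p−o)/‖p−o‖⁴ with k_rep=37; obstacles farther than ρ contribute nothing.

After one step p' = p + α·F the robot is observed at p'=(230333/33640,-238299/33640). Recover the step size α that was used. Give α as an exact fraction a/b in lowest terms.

F_att = 3/2·(g−p) = 3/2·(-14,-1) = (-21.0000,-1.5000)
o1: d²=2 ≤ ρ²=49; F_rep = 37·(1,-1)/2² = (9.2500,-9.2500)
o2: d²=144 > ρ²=49 → inactive
o3: d²=29 ≤ ρ²=49; F_rep = 37·(5,-2)/29² = (0.2200,-0.0880)
o4: d²=109 > ρ²=49 → inactive
F = F_att + ΣF_rep = (-11.5300,-10.8380)
Δp = p'−p = (-1.1530,-1.0838); α = Δx/Fx = (-38787/33640) / (-38787/3364) = 1/10
check: Δy/Fy = (-36459/33640) / (-36459/3364) = 1/10 ✓

α = 1/10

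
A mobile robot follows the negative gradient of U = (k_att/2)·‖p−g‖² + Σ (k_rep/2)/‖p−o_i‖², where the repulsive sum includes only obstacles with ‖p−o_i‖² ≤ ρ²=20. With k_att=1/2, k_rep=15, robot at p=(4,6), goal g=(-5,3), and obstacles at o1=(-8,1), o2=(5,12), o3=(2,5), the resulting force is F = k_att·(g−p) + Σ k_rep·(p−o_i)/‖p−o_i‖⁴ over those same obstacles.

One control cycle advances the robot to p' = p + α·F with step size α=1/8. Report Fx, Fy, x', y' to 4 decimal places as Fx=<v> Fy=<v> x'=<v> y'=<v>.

Fx=-3.3000 Fy=-0.9000 x'=3.5875 y'=5.8875

F_att = 1/2·(g−p) = 1/2·(-9,-3) = (-4.5000,-1.5000)
o1: d²=169 > ρ²=20 → inactive
o2: d²=37 > ρ²=20 → inactive
o3: d²=5 ≤ ρ²=20; F_rep = 15·(2,1)/5² = (1.2000,0.6000)
F = F_att + ΣF_rep = (-3.3000,-0.9000)
p' = p + 1/8·F = (3.5875,5.8875)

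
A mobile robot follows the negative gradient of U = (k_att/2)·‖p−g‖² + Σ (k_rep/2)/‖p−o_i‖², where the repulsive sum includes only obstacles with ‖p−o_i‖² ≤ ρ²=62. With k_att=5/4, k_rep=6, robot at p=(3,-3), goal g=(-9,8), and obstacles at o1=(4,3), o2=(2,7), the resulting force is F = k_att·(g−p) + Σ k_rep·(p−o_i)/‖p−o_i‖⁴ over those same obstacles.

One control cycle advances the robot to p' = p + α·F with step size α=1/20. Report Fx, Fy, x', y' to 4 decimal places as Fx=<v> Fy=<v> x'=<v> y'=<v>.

Fx=-15.0044 Fy=13.7237 x'=2.2498 y'=-2.3138

F_att = 5/4·(g−p) = 5/4·(-12,11) = (-15.0000,13.7500)
o1: d²=37 ≤ ρ²=62; F_rep = 6·(-1,-6)/37² = (-0.0044,-0.0263)
o2: d²=101 > ρ²=62 → inactive
F = F_att + ΣF_rep = (-15.0044,13.7237)
p' = p + 1/20·F = (2.2498,-2.3138)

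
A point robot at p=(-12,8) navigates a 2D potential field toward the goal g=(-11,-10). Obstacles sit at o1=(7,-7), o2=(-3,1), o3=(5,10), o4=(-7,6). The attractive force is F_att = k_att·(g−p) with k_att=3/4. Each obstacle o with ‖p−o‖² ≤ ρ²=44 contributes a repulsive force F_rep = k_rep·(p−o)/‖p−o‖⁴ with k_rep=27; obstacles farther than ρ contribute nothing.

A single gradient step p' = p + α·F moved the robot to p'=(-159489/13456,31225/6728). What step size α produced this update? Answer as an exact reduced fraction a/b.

α = 1/4

F_att = 3/4·(g−p) = 3/4·(1,-18) = (0.7500,-13.5000)
o1: d²=586 > ρ²=44 → inactive
o2: d²=130 > ρ²=44 → inactive
o3: d²=293 > ρ²=44 → inactive
o4: d²=29 ≤ ρ²=44; F_rep = 27·(-5,2)/29² = (-0.1605,0.0642)
F = F_att + ΣF_rep = (0.5895,-13.4358)
Δp = p'−p = (0.1474,-3.3589); α = Δx/Fx = (1983/13456) / (1983/3364) = 1/4
check: Δy/Fy = (-22599/6728) / (-22599/1682) = 1/4 ✓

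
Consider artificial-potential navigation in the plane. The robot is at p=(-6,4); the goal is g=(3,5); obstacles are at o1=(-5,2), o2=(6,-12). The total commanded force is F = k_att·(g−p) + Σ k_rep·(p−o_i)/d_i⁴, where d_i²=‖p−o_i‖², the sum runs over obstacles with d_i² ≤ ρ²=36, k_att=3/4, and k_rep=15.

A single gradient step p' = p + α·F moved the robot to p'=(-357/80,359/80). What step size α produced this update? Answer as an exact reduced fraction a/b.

α = 1/4

F_att = 3/4·(g−p) = 3/4·(9,1) = (6.7500,0.7500)
o1: d²=5 ≤ ρ²=36; F_rep = 15·(-1,2)/5² = (-0.6000,1.2000)
o2: d²=400 > ρ²=36 → inactive
F = F_att + ΣF_rep = (6.1500,1.9500)
Δp = p'−p = (1.5375,0.4875); α = Δx/Fx = (123/80) / (123/20) = 1/4
check: Δy/Fy = (39/80) / (39/20) = 1/4 ✓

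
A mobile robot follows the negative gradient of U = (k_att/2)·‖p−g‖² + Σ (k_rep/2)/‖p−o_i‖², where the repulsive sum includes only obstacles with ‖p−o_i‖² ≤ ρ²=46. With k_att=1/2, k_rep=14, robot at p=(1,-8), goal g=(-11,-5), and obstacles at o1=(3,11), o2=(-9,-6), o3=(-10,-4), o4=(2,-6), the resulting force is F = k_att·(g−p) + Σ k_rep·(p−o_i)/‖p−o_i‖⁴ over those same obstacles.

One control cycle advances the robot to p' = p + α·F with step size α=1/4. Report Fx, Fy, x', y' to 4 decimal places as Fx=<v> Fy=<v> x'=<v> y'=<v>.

F_att = 1/2·(g−p) = 1/2·(-12,3) = (-6.0000,1.5000)
o1: d²=365 > ρ²=46 → inactive
o2: d²=104 > ρ²=46 → inactive
o3: d²=137 > ρ²=46 → inactive
o4: d²=5 ≤ ρ²=46; F_rep = 14·(-1,-2)/5² = (-0.5600,-1.1200)
F = F_att + ΣF_rep = (-6.5600,0.3800)
p' = p + 1/4·F = (-0.6400,-7.9050)

Fx=-6.5600 Fy=0.3800 x'=-0.6400 y'=-7.9050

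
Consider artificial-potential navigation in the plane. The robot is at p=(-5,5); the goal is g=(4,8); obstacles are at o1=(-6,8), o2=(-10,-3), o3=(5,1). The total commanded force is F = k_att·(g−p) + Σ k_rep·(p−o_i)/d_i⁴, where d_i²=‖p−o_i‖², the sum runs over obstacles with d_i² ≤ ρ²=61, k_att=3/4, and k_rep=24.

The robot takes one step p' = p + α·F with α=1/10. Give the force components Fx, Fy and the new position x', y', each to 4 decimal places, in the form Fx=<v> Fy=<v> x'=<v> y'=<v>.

Fx=6.9900 Fy=1.5300 x'=-4.3010 y'=5.1530

F_att = 3/4·(g−p) = 3/4·(9,3) = (6.7500,2.2500)
o1: d²=10 ≤ ρ²=61; F_rep = 24·(1,-3)/10² = (0.2400,-0.7200)
o2: d²=89 > ρ²=61 → inactive
o3: d²=116 > ρ²=61 → inactive
F = F_att + ΣF_rep = (6.9900,1.5300)
p' = p + 1/10·F = (-4.3010,5.1530)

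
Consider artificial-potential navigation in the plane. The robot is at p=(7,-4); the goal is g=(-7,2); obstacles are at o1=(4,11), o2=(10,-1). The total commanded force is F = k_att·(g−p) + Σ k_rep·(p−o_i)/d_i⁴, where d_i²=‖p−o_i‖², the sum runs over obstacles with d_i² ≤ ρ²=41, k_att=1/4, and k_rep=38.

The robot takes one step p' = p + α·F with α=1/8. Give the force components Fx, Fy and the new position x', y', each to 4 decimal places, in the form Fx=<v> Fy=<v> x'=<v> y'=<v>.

Fx=-3.8519 Fy=1.1481 x'=6.5185 y'=-3.8565

F_att = 1/4·(g−p) = 1/4·(-14,6) = (-3.5000,1.5000)
o1: d²=234 > ρ²=41 → inactive
o2: d²=18 ≤ ρ²=41; F_rep = 38·(-3,-3)/18² = (-0.3519,-0.3519)
F = F_att + ΣF_rep = (-3.8519,1.1481)
p' = p + 1/8·F = (6.5185,-3.8565)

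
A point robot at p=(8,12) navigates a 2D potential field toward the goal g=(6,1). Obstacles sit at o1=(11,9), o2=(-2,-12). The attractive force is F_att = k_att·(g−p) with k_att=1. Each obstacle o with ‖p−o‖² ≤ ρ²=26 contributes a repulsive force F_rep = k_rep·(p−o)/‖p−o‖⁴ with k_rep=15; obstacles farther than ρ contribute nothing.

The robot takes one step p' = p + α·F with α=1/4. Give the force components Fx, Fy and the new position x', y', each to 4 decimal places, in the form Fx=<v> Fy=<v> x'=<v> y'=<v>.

Fx=-2.1389 Fy=-10.8611 x'=7.4653 y'=9.2847

F_att = 1·(g−p) = 1·(-2,-11) = (-2.0000,-11.0000)
o1: d²=18 ≤ ρ²=26; F_rep = 15·(-3,3)/18² = (-0.1389,0.1389)
o2: d²=676 > ρ²=26 → inactive
F = F_att + ΣF_rep = (-2.1389,-10.8611)
p' = p + 1/4·F = (7.4653,9.2847)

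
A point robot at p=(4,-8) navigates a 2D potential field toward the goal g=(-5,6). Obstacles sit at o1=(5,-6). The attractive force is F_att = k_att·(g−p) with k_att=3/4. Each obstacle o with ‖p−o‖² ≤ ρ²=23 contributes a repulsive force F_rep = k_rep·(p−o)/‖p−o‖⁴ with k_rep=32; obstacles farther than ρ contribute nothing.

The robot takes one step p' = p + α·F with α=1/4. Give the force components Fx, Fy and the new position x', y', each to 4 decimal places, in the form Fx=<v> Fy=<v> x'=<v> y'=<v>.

F_att = 3/4·(g−p) = 3/4·(-9,14) = (-6.7500,10.5000)
o1: d²=5 ≤ ρ²=23; F_rep = 32·(-1,-2)/5² = (-1.2800,-2.5600)
F = F_att + ΣF_rep = (-8.0300,7.9400)
p' = p + 1/4·F = (1.9925,-6.0150)

Fx=-8.0300 Fy=7.9400 x'=1.9925 y'=-6.0150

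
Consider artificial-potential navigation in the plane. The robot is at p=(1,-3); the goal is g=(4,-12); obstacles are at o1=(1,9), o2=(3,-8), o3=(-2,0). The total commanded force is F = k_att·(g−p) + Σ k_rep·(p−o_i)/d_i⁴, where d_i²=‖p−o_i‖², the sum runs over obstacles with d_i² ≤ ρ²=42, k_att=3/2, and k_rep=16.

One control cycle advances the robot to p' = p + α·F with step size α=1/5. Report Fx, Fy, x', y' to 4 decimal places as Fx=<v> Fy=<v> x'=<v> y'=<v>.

F_att = 3/2·(g−p) = 3/2·(3,-9) = (4.5000,-13.5000)
o1: d²=144 > ρ²=42 → inactive
o2: d²=29 ≤ ρ²=42; F_rep = 16·(-2,5)/29² = (-0.0380,0.0951)
o3: d²=18 ≤ ρ²=42; F_rep = 16·(3,-3)/18² = (0.1481,-0.1481)
F = F_att + ΣF_rep = (4.6101,-13.5530)
p' = p + 1/5·F = (1.9220,-5.7106)

Fx=4.6101 Fy=-13.5530 x'=1.9220 y'=-5.7106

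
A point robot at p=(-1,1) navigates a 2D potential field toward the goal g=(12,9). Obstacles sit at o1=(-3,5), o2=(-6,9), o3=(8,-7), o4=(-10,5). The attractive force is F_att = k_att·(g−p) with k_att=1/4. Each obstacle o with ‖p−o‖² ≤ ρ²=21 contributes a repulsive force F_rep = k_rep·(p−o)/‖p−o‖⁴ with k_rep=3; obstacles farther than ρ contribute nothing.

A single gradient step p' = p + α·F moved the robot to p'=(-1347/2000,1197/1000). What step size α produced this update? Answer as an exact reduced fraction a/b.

α = 1/10

F_att = 1/4·(g−p) = 1/4·(13,8) = (3.2500,2.0000)
o1: d²=20 ≤ ρ²=21; F_rep = 3·(2,-4)/20² = (0.0150,-0.0300)
o2: d²=89 > ρ²=21 → inactive
o3: d²=145 > ρ²=21 → inactive
o4: d²=97 > ρ²=21 → inactive
F = F_att + ΣF_rep = (3.2650,1.9700)
Δp = p'−p = (0.3265,0.1970); α = Δx/Fx = (653/2000) / (653/200) = 1/10
check: Δy/Fy = (197/1000) / (197/100) = 1/10 ✓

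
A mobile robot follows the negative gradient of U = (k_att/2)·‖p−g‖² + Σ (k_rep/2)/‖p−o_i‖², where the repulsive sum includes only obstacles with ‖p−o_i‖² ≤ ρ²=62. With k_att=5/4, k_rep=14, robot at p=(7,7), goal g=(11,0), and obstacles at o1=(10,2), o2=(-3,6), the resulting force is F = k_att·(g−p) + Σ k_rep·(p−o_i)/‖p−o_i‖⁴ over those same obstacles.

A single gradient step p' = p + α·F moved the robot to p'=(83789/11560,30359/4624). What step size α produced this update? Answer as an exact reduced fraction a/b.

F_att = 5/4·(g−p) = 5/4·(4,-7) = (5.0000,-8.7500)
o1: d²=34 ≤ ρ²=62; F_rep = 14·(-3,5)/34² = (-0.0363,0.0606)
o2: d²=101 > ρ²=62 → inactive
F = F_att + ΣF_rep = (4.9637,-8.6894)
Δp = p'−p = (0.2482,-0.4345); α = Δx/Fx = (2869/11560) / (2869/578) = 1/20
check: Δy/Fy = (-2009/4624) / (-10045/1156) = 1/20 ✓

α = 1/20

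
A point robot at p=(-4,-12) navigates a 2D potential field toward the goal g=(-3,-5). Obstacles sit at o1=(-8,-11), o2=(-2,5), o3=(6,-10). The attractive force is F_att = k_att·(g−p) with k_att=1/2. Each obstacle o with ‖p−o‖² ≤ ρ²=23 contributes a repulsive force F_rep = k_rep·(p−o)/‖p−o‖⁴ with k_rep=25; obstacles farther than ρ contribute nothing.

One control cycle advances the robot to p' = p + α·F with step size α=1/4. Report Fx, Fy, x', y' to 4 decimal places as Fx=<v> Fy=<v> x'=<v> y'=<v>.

Fx=0.8460 Fy=3.4135 x'=-3.7885 y'=-11.1466

F_att = 1/2·(g−p) = 1/2·(1,7) = (0.5000,3.5000)
o1: d²=17 ≤ ρ²=23; F_rep = 25·(4,-1)/17² = (0.3460,-0.0865)
o2: d²=293 > ρ²=23 → inactive
o3: d²=104 > ρ²=23 → inactive
F = F_att + ΣF_rep = (0.8460,3.4135)
p' = p + 1/4·F = (-3.7885,-11.1466)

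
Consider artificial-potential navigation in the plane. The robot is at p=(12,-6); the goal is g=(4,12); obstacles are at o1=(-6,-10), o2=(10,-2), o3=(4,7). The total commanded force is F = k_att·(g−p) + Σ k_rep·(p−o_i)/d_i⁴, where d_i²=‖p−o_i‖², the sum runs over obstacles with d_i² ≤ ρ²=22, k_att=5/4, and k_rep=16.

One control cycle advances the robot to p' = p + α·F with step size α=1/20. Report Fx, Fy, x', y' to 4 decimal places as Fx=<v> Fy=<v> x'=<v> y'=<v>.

Fx=-9.9200 Fy=22.3400 x'=11.5040 y'=-4.8830

F_att = 5/4·(g−p) = 5/4·(-8,18) = (-10.0000,22.5000)
o1: d²=340 > ρ²=22 → inactive
o2: d²=20 ≤ ρ²=22; F_rep = 16·(2,-4)/20² = (0.0800,-0.1600)
o3: d²=233 > ρ²=22 → inactive
F = F_att + ΣF_rep = (-9.9200,22.3400)
p' = p + 1/20·F = (11.5040,-4.8830)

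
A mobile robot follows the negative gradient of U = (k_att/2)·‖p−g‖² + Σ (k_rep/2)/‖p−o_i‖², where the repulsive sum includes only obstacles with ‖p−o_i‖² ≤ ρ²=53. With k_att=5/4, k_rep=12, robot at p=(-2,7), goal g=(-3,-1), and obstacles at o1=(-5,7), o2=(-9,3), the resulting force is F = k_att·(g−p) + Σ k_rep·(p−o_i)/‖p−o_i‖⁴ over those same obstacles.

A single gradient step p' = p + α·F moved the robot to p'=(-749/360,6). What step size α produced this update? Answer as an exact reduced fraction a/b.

α = 1/10

F_att = 5/4·(g−p) = 5/4·(-1,-8) = (-1.2500,-10.0000)
o1: d²=9 ≤ ρ²=53; F_rep = 12·(3,0)/9² = (0.4444,0.0000)
o2: d²=65 > ρ²=53 → inactive
F = F_att + ΣF_rep = (-0.8056,-10.0000)
Δp = p'−p = (-0.0806,-1.0000); α = Δx/Fx = (-29/360) / (-29/36) = 1/10
check: Δy/Fy = (-1) / (-10) = 1/10 ✓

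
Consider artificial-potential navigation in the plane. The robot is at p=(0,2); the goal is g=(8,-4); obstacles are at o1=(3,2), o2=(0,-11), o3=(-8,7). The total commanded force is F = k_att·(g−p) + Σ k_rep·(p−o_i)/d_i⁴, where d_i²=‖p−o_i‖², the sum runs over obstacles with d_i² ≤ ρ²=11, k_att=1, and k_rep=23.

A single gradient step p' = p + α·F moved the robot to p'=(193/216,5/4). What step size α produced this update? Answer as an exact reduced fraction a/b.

α = 1/8

F_att = 1·(g−p) = 1·(8,-6) = (8.0000,-6.0000)
o1: d²=9 ≤ ρ²=11; F_rep = 23·(-3,0)/9² = (-0.8519,0.0000)
o2: d²=169 > ρ²=11 → inactive
o3: d²=89 > ρ²=11 → inactive
F = F_att + ΣF_rep = (7.1481,-6.0000)
Δp = p'−p = (0.8935,-0.7500); α = Δx/Fx = (193/216) / (193/27) = 1/8
check: Δy/Fy = (-3/4) / (-6) = 1/8 ✓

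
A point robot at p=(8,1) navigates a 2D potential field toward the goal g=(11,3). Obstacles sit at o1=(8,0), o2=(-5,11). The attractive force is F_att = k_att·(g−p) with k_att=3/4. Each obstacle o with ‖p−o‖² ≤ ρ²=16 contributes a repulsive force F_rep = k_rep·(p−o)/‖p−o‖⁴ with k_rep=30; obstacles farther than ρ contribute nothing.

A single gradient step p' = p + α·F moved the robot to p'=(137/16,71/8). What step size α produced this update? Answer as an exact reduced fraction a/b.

F_att = 3/4·(g−p) = 3/4·(3,2) = (2.2500,1.5000)
o1: d²=1 ≤ ρ²=16; F_rep = 30·(0,1)/1² = (0.0000,30.0000)
o2: d²=269 > ρ²=16 → inactive
F = F_att + ΣF_rep = (2.2500,31.5000)
Δp = p'−p = (0.5625,7.8750); α = Δx/Fx = (9/16) / (9/4) = 1/4
check: Δy/Fy = (63/8) / (63/2) = 1/4 ✓

α = 1/4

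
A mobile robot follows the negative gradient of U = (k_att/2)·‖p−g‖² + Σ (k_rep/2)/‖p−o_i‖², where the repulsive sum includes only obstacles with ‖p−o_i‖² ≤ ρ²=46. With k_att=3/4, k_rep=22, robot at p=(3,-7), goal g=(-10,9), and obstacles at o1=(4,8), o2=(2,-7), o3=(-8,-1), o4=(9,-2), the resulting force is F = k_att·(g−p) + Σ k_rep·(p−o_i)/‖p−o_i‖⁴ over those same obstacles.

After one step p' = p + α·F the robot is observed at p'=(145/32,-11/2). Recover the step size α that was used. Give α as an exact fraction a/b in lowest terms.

α = 1/8

F_att = 3/4·(g−p) = 3/4·(-13,16) = (-9.7500,12.0000)
o1: d²=226 > ρ²=46 → inactive
o2: d²=1 ≤ ρ²=46; F_rep = 22·(1,0)/1² = (22.0000,0.0000)
o3: d²=157 > ρ²=46 → inactive
o4: d²=61 > ρ²=46 → inactive
F = F_att + ΣF_rep = (12.2500,12.0000)
Δp = p'−p = (1.5312,1.5000); α = Δx/Fx = (49/32) / (49/4) = 1/8
check: Δy/Fy = (3/2) / (12) = 1/8 ✓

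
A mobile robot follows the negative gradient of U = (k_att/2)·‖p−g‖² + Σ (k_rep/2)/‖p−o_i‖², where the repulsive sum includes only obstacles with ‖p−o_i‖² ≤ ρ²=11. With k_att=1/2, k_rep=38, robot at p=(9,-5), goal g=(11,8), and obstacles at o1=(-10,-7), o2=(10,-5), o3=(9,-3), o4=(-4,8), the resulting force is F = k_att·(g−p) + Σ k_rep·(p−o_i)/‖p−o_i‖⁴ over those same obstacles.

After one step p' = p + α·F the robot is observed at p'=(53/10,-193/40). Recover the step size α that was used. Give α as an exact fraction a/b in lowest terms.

F_att = 1/2·(g−p) = 1/2·(2,13) = (1.0000,6.5000)
o1: d²=365 > ρ²=11 → inactive
o2: d²=1 ≤ ρ²=11; F_rep = 38·(-1,0)/1² = (-38.0000,0.0000)
o3: d²=4 ≤ ρ²=11; F_rep = 38·(0,-2)/4² = (0.0000,-4.7500)
o4: d²=338 > ρ²=11 → inactive
F = F_att + ΣF_rep = (-37.0000,1.7500)
Δp = p'−p = (-3.7000,0.1750); α = Δx/Fx = (-37/10) / (-37) = 1/10
check: Δy/Fy = (7/40) / (7/4) = 1/10 ✓

α = 1/10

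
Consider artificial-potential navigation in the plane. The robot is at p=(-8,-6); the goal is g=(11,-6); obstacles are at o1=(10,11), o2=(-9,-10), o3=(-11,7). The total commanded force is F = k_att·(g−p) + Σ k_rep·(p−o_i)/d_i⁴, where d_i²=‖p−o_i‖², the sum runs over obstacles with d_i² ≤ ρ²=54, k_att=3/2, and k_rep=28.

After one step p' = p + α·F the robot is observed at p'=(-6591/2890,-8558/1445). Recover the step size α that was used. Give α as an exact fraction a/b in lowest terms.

F_att = 3/2·(g−p) = 3/2·(19,0) = (28.5000,0.0000)
o1: d²=613 > ρ²=54 → inactive
o2: d²=17 ≤ ρ²=54; F_rep = 28·(1,4)/17² = (0.0969,0.3875)
o3: d²=178 > ρ²=54 → inactive
F = F_att + ΣF_rep = (28.5969,0.3875)
Δp = p'−p = (5.7194,0.0775); α = Δx/Fx = (16529/2890) / (16529/578) = 1/5
check: Δy/Fy = (112/1445) / (112/289) = 1/5 ✓

α = 1/5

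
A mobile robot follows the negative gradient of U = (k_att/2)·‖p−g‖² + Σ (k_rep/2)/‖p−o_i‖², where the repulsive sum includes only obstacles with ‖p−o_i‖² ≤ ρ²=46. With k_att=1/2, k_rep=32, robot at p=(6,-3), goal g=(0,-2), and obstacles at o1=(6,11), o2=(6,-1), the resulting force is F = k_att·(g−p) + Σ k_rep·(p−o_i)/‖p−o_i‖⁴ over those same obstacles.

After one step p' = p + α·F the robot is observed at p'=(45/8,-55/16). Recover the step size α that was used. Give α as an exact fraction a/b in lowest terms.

F_att = 1/2·(g−p) = 1/2·(-6,1) = (-3.0000,0.5000)
o1: d²=196 > ρ²=46 → inactive
o2: d²=4 ≤ ρ²=46; F_rep = 32·(0,-2)/4² = (0.0000,-4.0000)
F = F_att + ΣF_rep = (-3.0000,-3.5000)
Δp = p'−p = (-0.3750,-0.4375); α = Δx/Fx = (-3/8) / (-3) = 1/8
check: Δy/Fy = (-7/16) / (-7/2) = 1/8 ✓

α = 1/8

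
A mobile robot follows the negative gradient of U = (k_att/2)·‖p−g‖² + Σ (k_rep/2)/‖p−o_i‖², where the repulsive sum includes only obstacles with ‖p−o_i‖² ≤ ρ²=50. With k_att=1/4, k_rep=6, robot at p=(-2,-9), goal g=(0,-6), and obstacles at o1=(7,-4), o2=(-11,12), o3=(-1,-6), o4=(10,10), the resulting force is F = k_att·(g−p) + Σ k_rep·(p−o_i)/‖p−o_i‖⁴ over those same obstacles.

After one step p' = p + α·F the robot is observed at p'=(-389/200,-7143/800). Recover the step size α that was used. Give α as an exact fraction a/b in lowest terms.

α = 1/8

F_att = 1/4·(g−p) = 1/4·(2,3) = (0.5000,0.7500)
o1: d²=106 > ρ²=50 → inactive
o2: d²=522 > ρ²=50 → inactive
o3: d²=10 ≤ ρ²=50; F_rep = 6·(-1,-3)/10² = (-0.0600,-0.1800)
o4: d²=505 > ρ²=50 → inactive
F = F_att + ΣF_rep = (0.4400,0.5700)
Δp = p'−p = (0.0550,0.0712); α = Δx/Fx = (11/200) / (11/25) = 1/8
check: Δy/Fy = (57/800) / (57/100) = 1/8 ✓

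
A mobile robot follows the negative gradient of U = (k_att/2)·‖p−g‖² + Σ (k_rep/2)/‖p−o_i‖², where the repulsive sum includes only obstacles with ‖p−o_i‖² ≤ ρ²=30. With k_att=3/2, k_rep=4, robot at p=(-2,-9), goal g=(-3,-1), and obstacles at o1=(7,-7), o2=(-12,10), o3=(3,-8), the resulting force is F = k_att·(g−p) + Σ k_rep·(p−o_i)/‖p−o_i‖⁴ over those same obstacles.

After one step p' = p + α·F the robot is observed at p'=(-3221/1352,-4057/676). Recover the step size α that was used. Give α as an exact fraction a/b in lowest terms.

α = 1/4

F_att = 3/2·(g−p) = 3/2·(-1,8) = (-1.5000,12.0000)
o1: d²=85 > ρ²=30 → inactive
o2: d²=461 > ρ²=30 → inactive
o3: d²=26 ≤ ρ²=30; F_rep = 4·(-5,-1)/26² = (-0.0296,-0.0059)
F = F_att + ΣF_rep = (-1.5296,11.9941)
Δp = p'−p = (-0.3824,2.9985); α = Δx/Fx = (-517/1352) / (-517/338) = 1/4
check: Δy/Fy = (2027/676) / (2027/169) = 1/4 ✓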